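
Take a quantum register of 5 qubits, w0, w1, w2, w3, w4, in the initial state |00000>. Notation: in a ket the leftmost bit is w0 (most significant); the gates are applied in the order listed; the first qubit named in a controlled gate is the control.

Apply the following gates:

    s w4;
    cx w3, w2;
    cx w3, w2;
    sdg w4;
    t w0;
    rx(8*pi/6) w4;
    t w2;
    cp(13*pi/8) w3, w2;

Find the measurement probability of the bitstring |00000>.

A full measurement returns |00000> with probability 1/4. Key observation: gates 1-4 undo each other exactly, leaving only the rest of the circuit to track.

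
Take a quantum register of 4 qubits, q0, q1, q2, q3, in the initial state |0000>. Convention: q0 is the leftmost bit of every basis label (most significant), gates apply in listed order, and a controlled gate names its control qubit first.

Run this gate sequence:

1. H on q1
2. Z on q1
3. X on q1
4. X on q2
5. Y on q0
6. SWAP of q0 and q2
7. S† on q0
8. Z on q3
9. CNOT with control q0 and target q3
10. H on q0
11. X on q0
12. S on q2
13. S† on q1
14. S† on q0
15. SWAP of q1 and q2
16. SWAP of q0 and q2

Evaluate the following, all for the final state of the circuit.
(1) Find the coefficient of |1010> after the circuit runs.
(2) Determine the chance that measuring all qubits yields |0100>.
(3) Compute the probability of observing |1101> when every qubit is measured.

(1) The amplitude on |1010> is 0.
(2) Outcome |0100> occurs with probability 0.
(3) Outcome |1101> occurs with probability 1/4.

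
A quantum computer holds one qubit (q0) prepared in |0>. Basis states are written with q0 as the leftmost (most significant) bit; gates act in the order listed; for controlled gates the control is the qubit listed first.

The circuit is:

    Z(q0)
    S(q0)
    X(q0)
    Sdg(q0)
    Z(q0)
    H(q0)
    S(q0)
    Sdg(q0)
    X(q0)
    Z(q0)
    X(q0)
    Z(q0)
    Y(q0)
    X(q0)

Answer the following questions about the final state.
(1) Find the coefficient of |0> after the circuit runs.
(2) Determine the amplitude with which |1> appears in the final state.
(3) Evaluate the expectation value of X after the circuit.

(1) The amplitude on |0> is sqrt(2)/2.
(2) The final state's coefficient on |1> equals sqrt(2)/2.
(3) The expectation value of X is 1.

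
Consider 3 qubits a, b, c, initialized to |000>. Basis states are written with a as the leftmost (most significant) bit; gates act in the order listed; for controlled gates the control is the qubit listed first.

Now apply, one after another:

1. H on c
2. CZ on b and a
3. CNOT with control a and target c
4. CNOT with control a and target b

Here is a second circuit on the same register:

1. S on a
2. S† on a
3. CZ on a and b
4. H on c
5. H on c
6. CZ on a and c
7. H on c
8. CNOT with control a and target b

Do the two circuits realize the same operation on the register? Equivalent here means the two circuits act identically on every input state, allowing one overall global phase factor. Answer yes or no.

Yes, they are equivalent — the unitaries differ by at most a global phase.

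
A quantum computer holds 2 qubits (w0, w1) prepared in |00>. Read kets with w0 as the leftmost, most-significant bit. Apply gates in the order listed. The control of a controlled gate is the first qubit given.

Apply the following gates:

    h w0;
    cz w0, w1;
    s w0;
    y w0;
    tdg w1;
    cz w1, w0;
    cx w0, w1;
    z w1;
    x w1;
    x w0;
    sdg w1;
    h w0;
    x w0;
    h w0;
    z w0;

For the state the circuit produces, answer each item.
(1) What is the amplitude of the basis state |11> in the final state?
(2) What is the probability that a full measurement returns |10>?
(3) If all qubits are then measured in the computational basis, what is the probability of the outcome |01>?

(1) The final state's coefficient on |11> equals -sqrt(2)*I/2.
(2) The probability of measuring |10> is 0.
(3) Outcome |01> occurs with probability 0.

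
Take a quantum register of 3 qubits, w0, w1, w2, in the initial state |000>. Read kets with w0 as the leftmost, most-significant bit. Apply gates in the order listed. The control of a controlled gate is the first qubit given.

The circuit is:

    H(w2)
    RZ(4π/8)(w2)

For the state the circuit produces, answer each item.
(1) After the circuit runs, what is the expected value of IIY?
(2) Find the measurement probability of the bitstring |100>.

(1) In the final state, IIY has expectation 1.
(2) A full measurement returns |100> with probability 0.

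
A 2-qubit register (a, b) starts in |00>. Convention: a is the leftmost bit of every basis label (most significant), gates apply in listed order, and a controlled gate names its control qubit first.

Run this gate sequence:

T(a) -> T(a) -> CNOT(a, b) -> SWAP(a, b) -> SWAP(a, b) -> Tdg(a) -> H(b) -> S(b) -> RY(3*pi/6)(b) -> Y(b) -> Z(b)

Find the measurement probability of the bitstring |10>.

The probability of measuring |10> is 0. Key observation: gates 4-5 undo each other exactly, leaving only the rest of the circuit to track.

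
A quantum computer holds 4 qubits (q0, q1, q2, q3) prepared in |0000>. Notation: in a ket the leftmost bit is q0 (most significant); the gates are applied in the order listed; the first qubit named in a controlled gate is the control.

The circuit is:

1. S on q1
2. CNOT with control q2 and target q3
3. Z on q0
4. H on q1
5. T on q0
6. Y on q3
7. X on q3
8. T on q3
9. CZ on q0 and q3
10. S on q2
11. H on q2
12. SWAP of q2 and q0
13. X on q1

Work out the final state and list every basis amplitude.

The final amplitudes are I/2 on |0000>, I/2 on |0100>, I/2 on |1000>, I/2 on |1100>, and 0 on every other basis state.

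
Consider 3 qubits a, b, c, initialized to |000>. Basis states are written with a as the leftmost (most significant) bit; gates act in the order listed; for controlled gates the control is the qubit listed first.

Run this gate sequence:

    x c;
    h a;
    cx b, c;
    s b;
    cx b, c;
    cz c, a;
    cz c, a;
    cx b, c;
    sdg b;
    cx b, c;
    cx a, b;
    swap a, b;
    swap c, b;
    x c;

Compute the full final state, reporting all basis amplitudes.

The resulting statevector has amplitude sqrt(2)/2 on |011>, sqrt(2)/2 on |110>, and 0 on every other basis state.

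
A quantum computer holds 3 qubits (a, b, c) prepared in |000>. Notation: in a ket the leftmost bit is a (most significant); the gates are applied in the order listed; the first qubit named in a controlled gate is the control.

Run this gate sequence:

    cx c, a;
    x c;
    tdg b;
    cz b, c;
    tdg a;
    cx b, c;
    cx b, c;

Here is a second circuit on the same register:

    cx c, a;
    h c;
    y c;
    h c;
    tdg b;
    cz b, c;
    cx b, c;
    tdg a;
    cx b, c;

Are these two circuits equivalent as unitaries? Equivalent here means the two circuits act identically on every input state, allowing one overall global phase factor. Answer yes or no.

No, they are not equivalent — no single phase factor reconciles the two unitaries.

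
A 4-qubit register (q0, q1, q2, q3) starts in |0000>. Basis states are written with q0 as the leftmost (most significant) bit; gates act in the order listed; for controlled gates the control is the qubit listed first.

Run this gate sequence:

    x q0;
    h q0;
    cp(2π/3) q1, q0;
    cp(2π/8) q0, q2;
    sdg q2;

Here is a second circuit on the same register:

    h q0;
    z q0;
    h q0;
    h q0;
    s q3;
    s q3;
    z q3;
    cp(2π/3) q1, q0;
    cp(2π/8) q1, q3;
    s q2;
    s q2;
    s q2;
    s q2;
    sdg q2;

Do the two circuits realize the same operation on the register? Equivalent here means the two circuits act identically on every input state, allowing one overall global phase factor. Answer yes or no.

No, they are not equivalent — no single phase factor reconciles the two unitaries.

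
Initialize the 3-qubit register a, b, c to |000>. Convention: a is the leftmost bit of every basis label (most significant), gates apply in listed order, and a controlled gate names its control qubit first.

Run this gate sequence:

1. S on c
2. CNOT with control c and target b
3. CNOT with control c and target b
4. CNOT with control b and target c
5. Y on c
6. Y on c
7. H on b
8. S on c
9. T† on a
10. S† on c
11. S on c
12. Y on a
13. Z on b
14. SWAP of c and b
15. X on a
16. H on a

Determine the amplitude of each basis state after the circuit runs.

After the circuit, the state carries amplitude I/2 on |000>, -I/2 on |001>, 0 on |010>, 0 on |011>, I/2 on |100>, -I/2 on |101>, 0 on |110>, 0 on |111>.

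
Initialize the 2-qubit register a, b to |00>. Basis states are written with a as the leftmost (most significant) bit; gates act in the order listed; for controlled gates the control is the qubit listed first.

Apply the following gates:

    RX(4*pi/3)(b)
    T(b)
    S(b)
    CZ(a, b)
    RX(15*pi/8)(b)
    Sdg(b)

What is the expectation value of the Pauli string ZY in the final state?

The expectation value of ZY is sqrt(6)/4.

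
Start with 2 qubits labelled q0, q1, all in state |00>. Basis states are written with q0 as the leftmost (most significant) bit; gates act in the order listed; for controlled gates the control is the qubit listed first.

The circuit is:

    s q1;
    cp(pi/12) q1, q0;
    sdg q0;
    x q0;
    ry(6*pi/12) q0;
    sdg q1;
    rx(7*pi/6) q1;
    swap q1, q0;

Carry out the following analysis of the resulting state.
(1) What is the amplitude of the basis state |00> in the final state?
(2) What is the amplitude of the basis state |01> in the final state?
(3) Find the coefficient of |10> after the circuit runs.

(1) |00> carries amplitude -1/4 + sqrt(3)/4 in the final state.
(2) |01> carries amplitude 1/4 - sqrt(3)/4 in the final state.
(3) |10> carries amplitude I*(1 + sqrt(3))/4 in the final state.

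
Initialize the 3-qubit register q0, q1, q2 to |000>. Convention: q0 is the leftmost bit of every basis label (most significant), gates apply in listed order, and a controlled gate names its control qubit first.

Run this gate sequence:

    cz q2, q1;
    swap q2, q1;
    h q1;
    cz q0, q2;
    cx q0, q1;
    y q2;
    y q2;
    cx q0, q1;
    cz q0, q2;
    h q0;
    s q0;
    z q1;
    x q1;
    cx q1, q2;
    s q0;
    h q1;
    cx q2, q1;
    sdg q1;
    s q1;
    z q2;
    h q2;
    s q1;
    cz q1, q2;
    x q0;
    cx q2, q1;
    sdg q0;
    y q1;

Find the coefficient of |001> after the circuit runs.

The final state's coefficient on |001> equals -I/2. Key observation: steps 4-9 multiply out to the identity, so the circuit reduces to the remaining gates.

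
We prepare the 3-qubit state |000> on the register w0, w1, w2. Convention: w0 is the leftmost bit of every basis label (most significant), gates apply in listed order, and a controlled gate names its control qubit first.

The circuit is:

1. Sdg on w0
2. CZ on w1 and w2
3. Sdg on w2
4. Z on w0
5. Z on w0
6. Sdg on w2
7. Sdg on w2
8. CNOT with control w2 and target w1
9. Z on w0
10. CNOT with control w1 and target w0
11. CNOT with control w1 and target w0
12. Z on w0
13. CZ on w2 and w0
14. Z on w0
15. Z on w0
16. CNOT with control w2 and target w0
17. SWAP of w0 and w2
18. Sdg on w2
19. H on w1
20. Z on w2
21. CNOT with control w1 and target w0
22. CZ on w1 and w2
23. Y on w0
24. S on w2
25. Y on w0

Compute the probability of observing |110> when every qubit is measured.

A full measurement returns |110> with probability 1/2.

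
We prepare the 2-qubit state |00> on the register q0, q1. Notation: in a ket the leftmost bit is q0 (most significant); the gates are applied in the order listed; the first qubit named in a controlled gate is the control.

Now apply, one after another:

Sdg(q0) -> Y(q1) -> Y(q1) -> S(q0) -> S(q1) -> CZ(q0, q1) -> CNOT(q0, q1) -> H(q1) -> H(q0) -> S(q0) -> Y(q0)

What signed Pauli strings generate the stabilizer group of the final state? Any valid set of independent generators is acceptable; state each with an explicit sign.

One valid set of independent stabilizer generators is +YI, +IX (any independent generating set of the same group is equally correct). Key observation: the block from step 1 through step 4 cancels to the identity and can be dropped.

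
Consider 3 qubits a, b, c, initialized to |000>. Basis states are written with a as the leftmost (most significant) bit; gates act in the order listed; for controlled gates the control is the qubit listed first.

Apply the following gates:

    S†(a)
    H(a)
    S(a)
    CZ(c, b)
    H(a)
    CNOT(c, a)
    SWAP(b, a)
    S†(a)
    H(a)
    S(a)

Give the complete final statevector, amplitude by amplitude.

The resulting statevector has amplitude sqrt(2)*(1 + I)/4 on |000>, 0 on |001>, sqrt(2)*(1 - I)/4 on |010>, 0 on |011>, sqrt(2)*(-1 + I)/4 on |100>, 0 on |101>, sqrt(2)*(1 + I)/4 on |110>, 0 on |111>.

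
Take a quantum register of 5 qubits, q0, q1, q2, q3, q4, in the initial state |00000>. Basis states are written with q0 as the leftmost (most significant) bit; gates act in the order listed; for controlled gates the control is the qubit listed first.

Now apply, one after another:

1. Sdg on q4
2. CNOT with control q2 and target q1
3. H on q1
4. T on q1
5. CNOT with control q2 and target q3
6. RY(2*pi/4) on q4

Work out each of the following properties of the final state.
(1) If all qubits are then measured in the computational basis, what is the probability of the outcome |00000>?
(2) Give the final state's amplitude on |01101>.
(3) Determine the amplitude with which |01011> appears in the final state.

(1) The probability of measuring |00000> is 1/4.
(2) The final state's coefficient on |01101> equals 0.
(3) The amplitude on |01011> is 0.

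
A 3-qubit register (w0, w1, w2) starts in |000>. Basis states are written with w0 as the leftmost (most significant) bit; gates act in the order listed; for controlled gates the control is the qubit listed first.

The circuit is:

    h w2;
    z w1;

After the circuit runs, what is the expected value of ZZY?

The expectation value of ZZY is 0.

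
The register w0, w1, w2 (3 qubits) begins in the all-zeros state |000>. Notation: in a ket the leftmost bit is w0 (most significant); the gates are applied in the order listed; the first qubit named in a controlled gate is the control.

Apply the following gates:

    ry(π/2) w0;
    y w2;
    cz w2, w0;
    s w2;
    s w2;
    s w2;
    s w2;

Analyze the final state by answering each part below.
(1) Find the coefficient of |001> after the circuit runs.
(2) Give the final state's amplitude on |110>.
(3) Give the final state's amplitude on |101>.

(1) The amplitude on |001> is sqrt(2)*I/2.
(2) |110> carries amplitude 0 in the final state.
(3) The amplitude on |101> is -sqrt(2)*I/2.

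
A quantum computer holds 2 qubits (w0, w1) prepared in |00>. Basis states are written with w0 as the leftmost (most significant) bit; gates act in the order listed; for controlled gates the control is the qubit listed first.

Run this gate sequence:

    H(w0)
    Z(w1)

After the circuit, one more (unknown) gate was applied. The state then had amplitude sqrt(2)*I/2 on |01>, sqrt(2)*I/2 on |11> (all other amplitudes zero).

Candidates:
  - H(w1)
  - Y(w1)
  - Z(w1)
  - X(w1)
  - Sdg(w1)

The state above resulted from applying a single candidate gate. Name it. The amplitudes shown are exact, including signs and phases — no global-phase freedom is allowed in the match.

The unique candidate consistent with the amplitudes is Y(w1).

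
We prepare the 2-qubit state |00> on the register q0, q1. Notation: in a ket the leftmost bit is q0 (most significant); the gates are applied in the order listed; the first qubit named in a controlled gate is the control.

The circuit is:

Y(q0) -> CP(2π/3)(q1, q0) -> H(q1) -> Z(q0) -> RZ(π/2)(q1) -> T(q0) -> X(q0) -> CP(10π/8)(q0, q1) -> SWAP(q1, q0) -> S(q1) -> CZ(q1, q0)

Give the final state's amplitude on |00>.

The amplitude on |00> is -sqrt(2)*I/2.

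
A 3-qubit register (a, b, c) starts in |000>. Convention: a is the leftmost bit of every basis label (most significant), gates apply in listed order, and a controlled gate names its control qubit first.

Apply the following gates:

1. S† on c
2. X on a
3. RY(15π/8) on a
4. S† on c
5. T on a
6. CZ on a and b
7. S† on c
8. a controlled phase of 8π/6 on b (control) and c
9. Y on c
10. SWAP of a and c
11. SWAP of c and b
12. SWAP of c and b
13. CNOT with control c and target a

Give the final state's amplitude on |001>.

|001> carries amplitude -exp(3*I*pi/4)*cos(pi/16) in the final state. Key observation: the block from step 11 through step 12 cancels to the identity and can be dropped.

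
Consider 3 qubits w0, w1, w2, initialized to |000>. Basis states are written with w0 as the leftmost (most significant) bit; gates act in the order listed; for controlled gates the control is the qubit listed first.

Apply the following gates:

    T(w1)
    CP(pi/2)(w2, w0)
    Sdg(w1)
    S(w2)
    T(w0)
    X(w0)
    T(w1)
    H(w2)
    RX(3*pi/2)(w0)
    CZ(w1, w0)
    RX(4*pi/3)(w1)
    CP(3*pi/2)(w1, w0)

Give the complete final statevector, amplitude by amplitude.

After the circuit, the state carries amplitude I/4 on |000>, I/4 on |001>, -sqrt(3)/4 on |010>, -sqrt(3)/4 on |011>, 1/4 on |100>, 1/4 on |101>, sqrt(3)/4 on |110>, sqrt(3)/4 on |111>.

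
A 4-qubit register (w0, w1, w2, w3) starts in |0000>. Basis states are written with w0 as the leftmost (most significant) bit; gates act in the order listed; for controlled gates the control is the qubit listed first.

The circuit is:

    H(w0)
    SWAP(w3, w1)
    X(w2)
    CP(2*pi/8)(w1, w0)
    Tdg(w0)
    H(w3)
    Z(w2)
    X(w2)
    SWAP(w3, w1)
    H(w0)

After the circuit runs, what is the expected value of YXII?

The observable YXII averages to sqrt(2)/2.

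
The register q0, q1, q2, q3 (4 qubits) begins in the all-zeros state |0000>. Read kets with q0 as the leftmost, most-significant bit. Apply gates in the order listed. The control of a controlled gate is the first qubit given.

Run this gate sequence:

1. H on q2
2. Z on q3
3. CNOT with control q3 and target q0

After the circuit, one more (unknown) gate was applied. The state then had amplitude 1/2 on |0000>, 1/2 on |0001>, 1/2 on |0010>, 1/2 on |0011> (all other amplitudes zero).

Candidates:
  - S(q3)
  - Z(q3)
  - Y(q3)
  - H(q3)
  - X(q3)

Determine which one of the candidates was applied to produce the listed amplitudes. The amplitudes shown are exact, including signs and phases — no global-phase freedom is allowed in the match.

The unique candidate consistent with the amplitudes is H(q3).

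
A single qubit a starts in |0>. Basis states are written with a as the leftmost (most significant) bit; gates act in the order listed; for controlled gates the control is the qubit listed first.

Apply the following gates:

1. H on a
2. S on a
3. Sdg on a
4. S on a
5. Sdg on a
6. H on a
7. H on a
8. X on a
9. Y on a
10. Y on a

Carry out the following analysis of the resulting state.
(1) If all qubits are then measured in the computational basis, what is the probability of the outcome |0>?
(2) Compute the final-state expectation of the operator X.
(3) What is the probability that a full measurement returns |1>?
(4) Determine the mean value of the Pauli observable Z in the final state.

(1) The probability of measuring |0> is 1/2. Key observation: the block from step 1 through step 6 cancels to the identity and can be dropped.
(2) In the final state, X has expectation 1.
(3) The probability of measuring |1> is 1/2.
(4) The expectation value of Z is 0.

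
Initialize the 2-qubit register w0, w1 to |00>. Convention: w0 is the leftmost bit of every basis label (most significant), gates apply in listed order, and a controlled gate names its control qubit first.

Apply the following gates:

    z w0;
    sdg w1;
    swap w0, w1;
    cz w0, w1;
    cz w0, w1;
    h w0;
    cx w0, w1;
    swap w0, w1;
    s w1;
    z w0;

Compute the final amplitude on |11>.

|11> carries amplitude -sqrt(2)*I/2 in the final state.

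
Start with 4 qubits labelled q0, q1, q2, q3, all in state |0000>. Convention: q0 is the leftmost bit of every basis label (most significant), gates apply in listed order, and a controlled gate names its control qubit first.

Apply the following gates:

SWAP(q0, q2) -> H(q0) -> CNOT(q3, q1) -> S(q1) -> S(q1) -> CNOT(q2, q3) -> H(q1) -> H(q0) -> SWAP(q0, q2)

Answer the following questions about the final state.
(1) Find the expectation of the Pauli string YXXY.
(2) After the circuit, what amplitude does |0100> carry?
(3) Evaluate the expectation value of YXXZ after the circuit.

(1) The expectation value of YXXY is 0.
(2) The amplitude on |0100> is sqrt(2)/2.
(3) The expectation value of YXXZ is 0.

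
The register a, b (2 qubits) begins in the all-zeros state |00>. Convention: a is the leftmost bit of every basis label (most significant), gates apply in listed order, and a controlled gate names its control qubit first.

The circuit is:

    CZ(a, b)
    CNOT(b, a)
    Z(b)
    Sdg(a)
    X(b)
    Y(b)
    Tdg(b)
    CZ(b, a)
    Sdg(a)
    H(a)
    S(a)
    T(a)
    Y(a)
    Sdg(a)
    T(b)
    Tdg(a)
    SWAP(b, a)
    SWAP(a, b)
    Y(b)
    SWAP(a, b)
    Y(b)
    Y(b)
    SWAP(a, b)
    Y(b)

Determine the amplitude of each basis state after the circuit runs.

The final amplitudes are -sqrt(2)*exp(3*I*pi/4)/2 on |00>, 0 on |01>, -sqrt(2)*exp(I*pi/4)/2 on |10>, 0 on |11>. Key observation: gates 19-24 undo each other exactly, leaving only the rest of the circuit to track.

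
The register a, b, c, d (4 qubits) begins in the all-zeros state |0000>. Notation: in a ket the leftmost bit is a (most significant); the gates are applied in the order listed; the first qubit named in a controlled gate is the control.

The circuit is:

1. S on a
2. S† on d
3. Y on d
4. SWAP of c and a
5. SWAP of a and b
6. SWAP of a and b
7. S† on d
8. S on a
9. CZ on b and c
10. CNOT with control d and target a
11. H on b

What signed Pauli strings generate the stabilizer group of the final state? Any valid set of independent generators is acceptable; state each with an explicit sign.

The final state is stabilized by the group generated by +IXII, -ZIII, +IIZI, -IIIZ; other independent generating sets are equally valid. Key observation: the block from step 5 through step 6 cancels to the identity and can be dropped.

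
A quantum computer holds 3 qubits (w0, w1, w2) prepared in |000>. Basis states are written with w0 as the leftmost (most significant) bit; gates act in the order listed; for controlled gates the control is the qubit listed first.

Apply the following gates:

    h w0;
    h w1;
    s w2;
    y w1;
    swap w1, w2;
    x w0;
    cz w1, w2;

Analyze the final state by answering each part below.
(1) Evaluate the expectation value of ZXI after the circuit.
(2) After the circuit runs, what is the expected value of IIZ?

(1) In the final state, ZXI has expectation 0.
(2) In the final state, IIZ has expectation 0.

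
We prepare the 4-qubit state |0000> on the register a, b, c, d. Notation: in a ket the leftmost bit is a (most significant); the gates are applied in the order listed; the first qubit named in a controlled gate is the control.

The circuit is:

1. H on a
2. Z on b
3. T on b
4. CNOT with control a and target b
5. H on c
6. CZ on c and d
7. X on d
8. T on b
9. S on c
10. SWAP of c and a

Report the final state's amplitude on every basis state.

The resulting statevector has amplitude 1/2 on |0001>, exp(I*pi/4)/2 on |0111>, I/2 on |1001>, exp(3*I*pi/4)/2 on |1111>, and 0 on every other basis state.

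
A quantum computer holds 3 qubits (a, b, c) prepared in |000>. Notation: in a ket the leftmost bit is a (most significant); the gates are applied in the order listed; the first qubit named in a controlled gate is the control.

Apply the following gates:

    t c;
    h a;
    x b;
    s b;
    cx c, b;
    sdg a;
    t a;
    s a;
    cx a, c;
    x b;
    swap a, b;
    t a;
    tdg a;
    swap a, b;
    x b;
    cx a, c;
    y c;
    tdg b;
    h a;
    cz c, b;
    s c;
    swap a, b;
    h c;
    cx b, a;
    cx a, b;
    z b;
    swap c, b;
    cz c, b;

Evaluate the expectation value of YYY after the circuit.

The observable YYY averages to 0. Key observation: gates 9-16 undo each other exactly, leaving only the rest of the circuit to track.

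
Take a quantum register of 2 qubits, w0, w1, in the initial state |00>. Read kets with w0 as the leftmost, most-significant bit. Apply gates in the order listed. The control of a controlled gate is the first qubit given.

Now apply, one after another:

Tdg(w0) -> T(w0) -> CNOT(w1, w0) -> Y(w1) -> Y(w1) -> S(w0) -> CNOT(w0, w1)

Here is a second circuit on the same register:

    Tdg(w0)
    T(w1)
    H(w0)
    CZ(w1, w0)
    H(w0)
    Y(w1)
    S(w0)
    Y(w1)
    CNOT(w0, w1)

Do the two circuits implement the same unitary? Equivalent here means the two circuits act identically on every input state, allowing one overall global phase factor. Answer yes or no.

No: there is an input state on which the two circuits produce genuinely different outputs (not merely differing by a phase).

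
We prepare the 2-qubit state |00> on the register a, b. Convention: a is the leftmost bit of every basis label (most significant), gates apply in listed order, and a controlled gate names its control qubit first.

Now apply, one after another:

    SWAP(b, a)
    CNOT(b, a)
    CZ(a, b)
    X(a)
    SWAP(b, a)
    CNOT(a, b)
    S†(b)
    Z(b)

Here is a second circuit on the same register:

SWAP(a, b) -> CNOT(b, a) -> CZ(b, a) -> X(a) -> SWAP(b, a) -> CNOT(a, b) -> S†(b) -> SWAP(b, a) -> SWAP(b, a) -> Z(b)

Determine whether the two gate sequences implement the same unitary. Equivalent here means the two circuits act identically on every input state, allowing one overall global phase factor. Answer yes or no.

Yes: on every input state the two circuits agree up to one overall phase factor.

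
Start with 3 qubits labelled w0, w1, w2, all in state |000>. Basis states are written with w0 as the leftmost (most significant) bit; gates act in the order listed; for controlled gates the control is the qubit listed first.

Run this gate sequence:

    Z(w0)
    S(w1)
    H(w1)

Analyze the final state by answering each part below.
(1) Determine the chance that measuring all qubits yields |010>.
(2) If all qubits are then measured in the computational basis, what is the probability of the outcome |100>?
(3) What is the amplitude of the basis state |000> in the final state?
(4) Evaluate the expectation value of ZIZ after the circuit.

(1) The probability of measuring |010> is 1/2.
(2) The probability of measuring |100> is 0.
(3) The amplitude on |000> is sqrt(2)/2.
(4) The expectation value of ZIZ is 1.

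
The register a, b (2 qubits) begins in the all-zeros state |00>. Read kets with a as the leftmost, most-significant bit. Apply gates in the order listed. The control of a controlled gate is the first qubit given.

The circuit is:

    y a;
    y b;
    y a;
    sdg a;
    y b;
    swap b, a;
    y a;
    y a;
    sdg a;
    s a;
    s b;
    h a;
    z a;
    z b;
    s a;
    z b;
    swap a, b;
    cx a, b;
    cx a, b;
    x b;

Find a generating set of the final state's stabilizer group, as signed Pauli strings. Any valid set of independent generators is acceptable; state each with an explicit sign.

The final state is stabilized by the group generated by +IY, +ZI; other independent generating sets are equally valid.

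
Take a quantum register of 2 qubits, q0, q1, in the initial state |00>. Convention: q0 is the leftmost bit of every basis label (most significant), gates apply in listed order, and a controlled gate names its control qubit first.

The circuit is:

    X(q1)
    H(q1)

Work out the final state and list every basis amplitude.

The resulting statevector has amplitude sqrt(2)/2 on |00>, -sqrt(2)/2 on |01>, 0 on |10>, 0 on |11>.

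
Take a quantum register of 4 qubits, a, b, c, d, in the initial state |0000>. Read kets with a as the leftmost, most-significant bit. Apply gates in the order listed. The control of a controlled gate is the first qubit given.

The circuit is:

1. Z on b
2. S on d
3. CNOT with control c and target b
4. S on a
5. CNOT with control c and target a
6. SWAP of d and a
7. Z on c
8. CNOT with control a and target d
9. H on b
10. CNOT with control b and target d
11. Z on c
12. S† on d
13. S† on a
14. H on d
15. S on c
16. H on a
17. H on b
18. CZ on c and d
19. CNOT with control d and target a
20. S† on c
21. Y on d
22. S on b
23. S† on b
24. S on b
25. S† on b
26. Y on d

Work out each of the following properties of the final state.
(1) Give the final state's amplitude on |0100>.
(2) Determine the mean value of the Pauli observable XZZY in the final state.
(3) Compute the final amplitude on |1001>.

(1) The final state's coefficient on |0100> equals 1/4 + I/4. Key observation: gates 21-26 undo each other exactly, leaving only the rest of the circuit to track.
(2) The expectation value of XZZY is 1.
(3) The amplitude on |1001> is 1/4 + I/4.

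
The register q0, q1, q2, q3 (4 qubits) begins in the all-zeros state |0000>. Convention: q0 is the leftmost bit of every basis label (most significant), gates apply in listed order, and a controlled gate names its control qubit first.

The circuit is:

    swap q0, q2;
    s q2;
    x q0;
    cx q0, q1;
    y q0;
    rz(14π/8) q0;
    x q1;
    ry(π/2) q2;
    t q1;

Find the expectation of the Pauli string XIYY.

The observable XIYY averages to 0.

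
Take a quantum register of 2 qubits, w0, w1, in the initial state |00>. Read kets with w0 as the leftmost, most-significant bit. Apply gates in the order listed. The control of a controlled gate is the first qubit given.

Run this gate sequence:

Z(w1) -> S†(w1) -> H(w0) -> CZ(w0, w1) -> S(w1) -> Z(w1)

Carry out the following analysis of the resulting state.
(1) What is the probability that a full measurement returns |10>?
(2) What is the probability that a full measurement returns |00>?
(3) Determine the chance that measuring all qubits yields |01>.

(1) A full measurement returns |10> with probability 1/2.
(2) The probability of measuring |00> is 1/2.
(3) Outcome |01> occurs with probability 0.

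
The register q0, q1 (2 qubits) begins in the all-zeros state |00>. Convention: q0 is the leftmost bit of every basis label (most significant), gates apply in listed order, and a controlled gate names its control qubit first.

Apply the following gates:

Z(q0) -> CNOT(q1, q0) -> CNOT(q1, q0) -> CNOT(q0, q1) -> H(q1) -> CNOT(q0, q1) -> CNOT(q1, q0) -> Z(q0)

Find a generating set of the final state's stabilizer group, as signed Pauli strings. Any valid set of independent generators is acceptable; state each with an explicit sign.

One valid set of independent stabilizer generators is -XX, +ZZ (any independent generating set of the same group is equally correct).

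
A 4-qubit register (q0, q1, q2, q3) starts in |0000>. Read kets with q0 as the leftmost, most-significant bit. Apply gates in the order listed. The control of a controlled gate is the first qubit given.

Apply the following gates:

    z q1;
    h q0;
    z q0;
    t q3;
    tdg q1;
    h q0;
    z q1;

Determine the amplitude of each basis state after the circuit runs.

After the circuit, the state carries amplitude 1 on |1000>, and 0 on every other basis state.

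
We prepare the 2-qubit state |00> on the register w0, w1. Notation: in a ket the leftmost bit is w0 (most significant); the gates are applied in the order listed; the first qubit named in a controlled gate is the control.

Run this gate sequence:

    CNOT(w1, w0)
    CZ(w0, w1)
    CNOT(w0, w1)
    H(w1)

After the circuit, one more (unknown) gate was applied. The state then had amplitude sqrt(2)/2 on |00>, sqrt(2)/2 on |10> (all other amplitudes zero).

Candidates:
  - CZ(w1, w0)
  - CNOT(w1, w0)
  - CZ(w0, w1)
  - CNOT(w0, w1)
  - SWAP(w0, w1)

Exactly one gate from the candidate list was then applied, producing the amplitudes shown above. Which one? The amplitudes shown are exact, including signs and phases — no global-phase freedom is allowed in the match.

The unique candidate consistent with the amplitudes is SWAP(w0, w1).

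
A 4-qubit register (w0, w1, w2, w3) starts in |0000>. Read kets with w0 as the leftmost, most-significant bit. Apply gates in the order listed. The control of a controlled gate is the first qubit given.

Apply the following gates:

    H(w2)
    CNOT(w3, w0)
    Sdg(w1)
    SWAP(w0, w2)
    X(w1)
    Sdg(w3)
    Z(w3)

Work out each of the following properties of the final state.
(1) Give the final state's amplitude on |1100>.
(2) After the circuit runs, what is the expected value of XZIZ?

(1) The final state's coefficient on |1100> equals sqrt(2)/2.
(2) The observable XZIZ averages to -1.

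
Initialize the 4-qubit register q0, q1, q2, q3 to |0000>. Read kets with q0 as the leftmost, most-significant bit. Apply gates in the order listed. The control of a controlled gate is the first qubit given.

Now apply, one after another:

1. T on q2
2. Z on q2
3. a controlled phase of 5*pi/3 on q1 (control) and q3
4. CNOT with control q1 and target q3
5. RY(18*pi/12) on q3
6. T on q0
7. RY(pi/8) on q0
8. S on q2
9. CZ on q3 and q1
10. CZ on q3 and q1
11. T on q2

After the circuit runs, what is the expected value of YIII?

In the final state, YIII has expectation 0.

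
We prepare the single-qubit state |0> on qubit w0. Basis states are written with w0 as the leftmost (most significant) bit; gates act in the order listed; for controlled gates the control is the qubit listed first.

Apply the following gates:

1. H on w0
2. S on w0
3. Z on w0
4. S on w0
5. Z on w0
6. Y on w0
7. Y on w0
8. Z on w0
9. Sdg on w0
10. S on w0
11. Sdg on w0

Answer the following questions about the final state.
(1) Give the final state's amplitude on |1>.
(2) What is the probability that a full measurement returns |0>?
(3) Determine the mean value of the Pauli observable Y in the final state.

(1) |1> carries amplitude -sqrt(2)*I/2 in the final state. Key observation: steps 4-9 multiply out to the identity, so the circuit reduces to the remaining gates.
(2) Outcome |0> occurs with probability 1/2.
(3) In the final state, Y has expectation -1.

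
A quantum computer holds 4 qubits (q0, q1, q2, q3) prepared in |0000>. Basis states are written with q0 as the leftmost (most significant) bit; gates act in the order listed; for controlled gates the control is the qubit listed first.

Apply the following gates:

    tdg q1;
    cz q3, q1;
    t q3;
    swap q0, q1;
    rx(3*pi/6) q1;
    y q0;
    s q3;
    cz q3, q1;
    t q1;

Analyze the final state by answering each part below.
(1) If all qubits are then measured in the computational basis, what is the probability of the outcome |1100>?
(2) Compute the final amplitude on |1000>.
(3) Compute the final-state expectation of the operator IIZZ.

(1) A full measurement returns |1100> with probability 1/2.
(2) The final state's coefficient on |1000> equals sqrt(2)*I/2.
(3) The observable IIZZ averages to 1.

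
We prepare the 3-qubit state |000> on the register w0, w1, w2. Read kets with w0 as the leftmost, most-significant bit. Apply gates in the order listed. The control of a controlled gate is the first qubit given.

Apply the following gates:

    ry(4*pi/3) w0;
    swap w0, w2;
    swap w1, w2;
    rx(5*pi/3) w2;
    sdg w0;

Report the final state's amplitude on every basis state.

After the circuit, the state carries amplitude sqrt(3)/4 on |000>, I/4 on |001>, -3/4 on |010>, -sqrt(3)*I/4 on |011>, 0 on |100>, 0 on |101>, 0 on |110>, 0 on |111>.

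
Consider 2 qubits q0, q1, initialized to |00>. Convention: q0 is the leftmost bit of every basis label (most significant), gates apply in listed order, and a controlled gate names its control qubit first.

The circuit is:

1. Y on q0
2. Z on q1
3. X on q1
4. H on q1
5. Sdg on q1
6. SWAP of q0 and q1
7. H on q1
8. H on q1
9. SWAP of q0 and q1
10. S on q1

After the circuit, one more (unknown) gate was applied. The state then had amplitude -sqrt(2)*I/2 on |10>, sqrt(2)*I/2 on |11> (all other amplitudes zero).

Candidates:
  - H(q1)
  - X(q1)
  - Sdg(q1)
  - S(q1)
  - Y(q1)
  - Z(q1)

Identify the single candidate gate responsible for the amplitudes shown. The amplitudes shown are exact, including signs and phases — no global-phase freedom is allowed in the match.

It was X(q1) that produced the state shown. Key observation: the block from step 5 through step 10 cancels to the identity and can be dropped.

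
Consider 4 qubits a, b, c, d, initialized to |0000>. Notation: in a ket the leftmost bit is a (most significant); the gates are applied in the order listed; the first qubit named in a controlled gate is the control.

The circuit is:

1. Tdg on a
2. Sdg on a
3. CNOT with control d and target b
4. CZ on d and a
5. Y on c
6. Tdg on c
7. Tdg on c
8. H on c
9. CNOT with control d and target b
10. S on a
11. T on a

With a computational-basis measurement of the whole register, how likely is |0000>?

Outcome |0000> occurs with probability 1/2.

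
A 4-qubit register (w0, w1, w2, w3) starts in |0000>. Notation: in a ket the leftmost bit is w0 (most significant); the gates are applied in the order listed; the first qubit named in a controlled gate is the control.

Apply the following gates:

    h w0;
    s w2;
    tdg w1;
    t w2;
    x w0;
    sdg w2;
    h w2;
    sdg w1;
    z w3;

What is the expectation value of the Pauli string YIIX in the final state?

In the final state, YIIX has expectation 0.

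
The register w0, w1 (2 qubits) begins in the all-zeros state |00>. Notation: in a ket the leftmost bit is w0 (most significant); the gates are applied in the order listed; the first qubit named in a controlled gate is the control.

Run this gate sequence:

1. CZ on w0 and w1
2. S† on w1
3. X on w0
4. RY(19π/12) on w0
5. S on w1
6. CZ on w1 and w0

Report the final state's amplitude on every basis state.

The resulting statevector has amplitude -sqrt(3*sqrt(2) + 6)/4 + sqrt(2 - sqrt(2))/4 on |00>, 0 on |01>, -sqrt(sqrt(2) + 2)/4 - sqrt(6 - 3*sqrt(2))/4 on |10>, 0 on |11>.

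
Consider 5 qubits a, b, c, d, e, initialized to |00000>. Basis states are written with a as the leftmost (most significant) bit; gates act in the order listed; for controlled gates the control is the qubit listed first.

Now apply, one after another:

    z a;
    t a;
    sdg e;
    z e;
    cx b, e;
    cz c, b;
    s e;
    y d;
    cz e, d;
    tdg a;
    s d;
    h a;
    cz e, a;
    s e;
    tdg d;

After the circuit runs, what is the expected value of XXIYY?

The expectation value of XXIYY is 0.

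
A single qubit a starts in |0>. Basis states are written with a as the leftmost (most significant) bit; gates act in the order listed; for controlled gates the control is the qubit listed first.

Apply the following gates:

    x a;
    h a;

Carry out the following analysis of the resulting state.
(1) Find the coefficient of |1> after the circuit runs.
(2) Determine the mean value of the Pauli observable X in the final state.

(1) |1> carries amplitude -sqrt(2)/2 in the final state.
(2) In the final state, X has expectation -1.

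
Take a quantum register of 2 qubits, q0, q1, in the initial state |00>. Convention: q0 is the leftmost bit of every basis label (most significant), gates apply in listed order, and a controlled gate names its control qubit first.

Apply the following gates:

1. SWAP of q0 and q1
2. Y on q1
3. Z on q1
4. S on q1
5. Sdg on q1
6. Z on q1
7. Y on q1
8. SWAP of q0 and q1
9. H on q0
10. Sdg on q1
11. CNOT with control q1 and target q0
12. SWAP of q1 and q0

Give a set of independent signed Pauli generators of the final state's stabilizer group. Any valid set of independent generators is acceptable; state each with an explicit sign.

The stabilizer group can be generated by +IX, +ZI, among other valid generating sets. Key observation: steps 1-8 multiply out to the identity, so the circuit reduces to the remaining gates.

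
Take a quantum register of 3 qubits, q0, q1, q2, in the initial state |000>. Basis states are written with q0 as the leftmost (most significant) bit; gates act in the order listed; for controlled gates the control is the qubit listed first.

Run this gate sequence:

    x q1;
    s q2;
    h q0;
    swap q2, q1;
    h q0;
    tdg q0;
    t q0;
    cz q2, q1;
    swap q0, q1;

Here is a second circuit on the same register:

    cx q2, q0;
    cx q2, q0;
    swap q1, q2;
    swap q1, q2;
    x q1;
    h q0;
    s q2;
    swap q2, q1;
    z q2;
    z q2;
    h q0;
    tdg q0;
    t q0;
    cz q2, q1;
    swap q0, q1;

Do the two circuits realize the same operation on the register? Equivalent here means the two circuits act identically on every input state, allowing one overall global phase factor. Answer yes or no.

Yes — the two circuits implement the same unitary up to a global phase.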